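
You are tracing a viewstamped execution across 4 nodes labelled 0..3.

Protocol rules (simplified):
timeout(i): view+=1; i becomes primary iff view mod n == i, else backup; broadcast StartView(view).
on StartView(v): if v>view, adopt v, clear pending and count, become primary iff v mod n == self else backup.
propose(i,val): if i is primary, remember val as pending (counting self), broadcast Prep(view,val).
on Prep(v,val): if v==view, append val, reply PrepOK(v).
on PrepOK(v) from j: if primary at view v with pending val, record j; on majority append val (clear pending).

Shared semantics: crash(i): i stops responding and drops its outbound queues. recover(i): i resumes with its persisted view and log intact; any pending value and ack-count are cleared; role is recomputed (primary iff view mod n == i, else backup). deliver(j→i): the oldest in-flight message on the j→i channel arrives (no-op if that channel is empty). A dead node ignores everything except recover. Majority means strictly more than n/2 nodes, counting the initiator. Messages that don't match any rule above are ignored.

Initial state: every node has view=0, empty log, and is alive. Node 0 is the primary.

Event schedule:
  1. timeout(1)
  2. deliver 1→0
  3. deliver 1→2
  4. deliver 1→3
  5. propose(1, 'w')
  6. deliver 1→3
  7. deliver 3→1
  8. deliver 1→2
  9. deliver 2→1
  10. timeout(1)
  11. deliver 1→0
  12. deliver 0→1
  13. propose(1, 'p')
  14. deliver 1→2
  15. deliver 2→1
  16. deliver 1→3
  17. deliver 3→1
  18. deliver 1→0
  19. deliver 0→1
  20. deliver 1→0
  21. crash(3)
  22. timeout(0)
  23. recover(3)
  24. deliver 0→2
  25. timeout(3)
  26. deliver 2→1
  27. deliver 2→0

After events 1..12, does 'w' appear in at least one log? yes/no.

yes

1. timeout(1):  <1:prim v1 ->
2. deliver 1→0:  <0:back v1 ->
3. deliver 1→2:  <2:back v1 ->
4. deliver 1→3:  <3:back v1 ->
5. propose(1,'w'):  nop
6. deliver 1→3:  <3:back v1 w>
7. deliver 3→1:  nop
8. deliver 1→2:  <2:back v1 w>
9. deliver 2→1:  <1:prim v1 w>
10. timeout(1):  <1:back v2 w>
11. deliver 1→0:  <0:back v1 w>
12. deliver 0→1:  nop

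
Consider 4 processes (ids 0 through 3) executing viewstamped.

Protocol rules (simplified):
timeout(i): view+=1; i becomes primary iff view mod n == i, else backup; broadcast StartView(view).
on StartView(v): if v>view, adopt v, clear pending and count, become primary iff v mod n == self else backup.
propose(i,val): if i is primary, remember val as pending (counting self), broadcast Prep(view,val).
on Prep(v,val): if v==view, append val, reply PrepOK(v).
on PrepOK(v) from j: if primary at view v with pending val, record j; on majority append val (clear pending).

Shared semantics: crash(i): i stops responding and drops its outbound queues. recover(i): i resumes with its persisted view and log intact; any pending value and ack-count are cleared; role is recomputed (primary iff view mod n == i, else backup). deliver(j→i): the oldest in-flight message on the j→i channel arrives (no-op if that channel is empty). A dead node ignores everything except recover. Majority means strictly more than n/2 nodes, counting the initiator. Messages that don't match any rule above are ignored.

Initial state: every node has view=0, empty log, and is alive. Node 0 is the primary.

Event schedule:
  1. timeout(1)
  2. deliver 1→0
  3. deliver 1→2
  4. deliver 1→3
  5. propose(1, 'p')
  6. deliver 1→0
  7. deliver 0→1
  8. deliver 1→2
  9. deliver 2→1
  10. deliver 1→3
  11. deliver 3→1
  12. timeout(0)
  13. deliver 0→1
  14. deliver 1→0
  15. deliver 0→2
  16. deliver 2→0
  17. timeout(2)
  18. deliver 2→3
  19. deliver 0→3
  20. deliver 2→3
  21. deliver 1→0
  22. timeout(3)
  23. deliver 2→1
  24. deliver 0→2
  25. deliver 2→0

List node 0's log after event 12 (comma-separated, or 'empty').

1. timeout(1):  <1:prim v1 ->
2. deliver 1→0:  <0:back v1 ->
3. deliver 1→2:  <2:back v1 ->
4. deliver 1→3:  <3:back v1 ->
5. propose(1,'p'):  nop
6. deliver 1→0:  <0:back v1 p>
7. deliver 0→1:  nop
8. deliver 1→2:  <2:back v1 p>
9. deliver 2→1:  <1:prim v1 p>
10. deliver 1→3:  <3:back v1 p>
11. deliver 3→1:  nop
12. timeout(0):  <0:back v2 p>

p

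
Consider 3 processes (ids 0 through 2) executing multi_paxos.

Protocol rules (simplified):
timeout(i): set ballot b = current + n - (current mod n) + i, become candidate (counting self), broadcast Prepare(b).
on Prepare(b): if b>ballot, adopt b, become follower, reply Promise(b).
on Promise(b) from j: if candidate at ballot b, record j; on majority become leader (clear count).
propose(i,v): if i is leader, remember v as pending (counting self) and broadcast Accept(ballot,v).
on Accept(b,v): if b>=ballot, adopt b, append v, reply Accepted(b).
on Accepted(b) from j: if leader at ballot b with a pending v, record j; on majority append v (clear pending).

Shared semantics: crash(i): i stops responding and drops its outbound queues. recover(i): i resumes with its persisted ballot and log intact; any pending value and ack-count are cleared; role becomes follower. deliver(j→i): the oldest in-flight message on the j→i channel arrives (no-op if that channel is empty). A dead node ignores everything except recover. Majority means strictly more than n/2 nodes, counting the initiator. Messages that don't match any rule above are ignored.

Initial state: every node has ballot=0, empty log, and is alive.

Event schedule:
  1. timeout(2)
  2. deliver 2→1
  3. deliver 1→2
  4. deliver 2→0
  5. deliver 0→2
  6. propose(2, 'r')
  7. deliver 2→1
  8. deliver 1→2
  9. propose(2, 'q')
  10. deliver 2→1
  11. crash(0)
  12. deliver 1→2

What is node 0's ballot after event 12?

5

step 1 timeout(2): 2={cand,b=5,log=-}
step 2 deliver 2→1: 1={foll,b=5,log=-}
step 3 deliver 1→2: 2={lead,b=5,log=-}
step 4 deliver 2→0: 0={foll,b=5,log=-}
step 5 deliver 0→2: —
step 6 propose(2,'r'): —
step 7 deliver 2→1: 1={foll,b=5,log=r}
step 8 deliver 1→2: 2={lead,b=5,log=r}
step 9 propose(2,'q'): —
step 10 deliver 2→1: 1={foll,b=5,log=r,q}
step 11 crash(0): 0={✗foll,b=5,log=-}
step 12 deliver 1→2: 2={lead,b=5,log=r,q}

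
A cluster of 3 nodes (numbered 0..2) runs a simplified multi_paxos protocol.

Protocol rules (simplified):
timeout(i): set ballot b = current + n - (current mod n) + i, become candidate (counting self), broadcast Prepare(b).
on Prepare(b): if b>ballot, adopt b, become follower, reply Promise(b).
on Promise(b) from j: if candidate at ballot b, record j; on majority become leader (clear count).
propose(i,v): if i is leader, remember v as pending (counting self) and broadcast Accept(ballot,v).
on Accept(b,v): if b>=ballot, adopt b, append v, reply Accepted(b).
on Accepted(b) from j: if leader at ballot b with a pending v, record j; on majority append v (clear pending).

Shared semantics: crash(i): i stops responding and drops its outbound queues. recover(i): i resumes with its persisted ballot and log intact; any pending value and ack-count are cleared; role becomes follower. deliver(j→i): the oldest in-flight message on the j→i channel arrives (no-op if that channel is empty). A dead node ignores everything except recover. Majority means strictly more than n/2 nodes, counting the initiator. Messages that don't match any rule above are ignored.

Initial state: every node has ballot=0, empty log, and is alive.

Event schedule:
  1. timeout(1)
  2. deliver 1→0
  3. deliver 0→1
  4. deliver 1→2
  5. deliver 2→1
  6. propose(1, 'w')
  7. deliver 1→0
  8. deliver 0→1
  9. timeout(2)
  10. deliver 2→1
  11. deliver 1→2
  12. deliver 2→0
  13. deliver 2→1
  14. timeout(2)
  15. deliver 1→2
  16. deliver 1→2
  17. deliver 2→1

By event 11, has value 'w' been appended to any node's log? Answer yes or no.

[1] timeout(1) → N1(cand b4 [-])
[2] deliver 1→0 → N0(foll b4 [-])
[3] deliver 0→1 → N1(lead b4 [-])
[4] deliver 1→2 → N2(foll b4 [-])
[5] deliver 2→1 → ∅
[6] propose(1,'w') → ∅
[7] deliver 1→0 → N0(foll b4 [w])
[8] deliver 0→1 → N1(lead b4 [w])
[9] timeout(2) → N2(cand b8 [-])
[10] deliver 2→1 → N1(foll b8 [w])
[11] deliver 1→2 → ∅

yes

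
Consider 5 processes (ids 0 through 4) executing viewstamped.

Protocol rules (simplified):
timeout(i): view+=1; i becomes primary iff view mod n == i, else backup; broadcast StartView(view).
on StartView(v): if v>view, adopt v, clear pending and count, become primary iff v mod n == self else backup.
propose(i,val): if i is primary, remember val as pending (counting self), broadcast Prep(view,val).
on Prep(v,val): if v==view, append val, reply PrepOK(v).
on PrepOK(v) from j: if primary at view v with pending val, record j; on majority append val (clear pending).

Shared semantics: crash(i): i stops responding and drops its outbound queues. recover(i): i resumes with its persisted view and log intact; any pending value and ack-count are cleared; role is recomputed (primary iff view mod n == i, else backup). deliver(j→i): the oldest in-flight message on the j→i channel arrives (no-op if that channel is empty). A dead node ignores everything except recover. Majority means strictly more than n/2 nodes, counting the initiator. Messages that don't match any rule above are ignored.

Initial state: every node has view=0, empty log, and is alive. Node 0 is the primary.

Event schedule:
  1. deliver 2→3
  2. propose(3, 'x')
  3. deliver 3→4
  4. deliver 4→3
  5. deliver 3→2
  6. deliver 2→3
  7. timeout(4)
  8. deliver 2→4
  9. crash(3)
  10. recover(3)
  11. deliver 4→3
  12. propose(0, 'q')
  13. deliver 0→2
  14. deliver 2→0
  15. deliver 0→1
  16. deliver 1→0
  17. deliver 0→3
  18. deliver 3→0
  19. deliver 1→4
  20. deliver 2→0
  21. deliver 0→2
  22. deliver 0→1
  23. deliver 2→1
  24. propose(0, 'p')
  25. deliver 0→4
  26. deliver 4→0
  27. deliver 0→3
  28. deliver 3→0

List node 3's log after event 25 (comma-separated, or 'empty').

1. deliver 2→3:  nop
2. propose(3,'x'):  nop
3. deliver 3→4:  nop
4. deliver 4→3:  nop
5. deliver 3→2:  nop
6. deliver 2→3:  nop
7. timeout(4):  <4:back v1 ->
8. deliver 2→4:  nop
9. crash(3):  <3:✗back v0 ->
10. recover(3):  <3:back v0 ->
11. deliver 4→3:  <3:back v1 ->
12. propose(0,'q'):  nop
13. deliver 0→2:  <2:back v0 q>
14. deliver 2→0:  nop
15. deliver 0→1:  <1:back v0 q>
16. deliver 1→0:  <0:prim v0 q>
17. deliver 0→3:  nop
18. deliver 3→0:  nop
19. deliver 1→4:  nop
20. deliver 2→0:  nop
21. deliver 0→2:  nop
22. deliver 0→1:  nop
23. deliver 2→1:  nop
24. propose(0,'p'):  nop
25. deliver 0→4:  nop

empty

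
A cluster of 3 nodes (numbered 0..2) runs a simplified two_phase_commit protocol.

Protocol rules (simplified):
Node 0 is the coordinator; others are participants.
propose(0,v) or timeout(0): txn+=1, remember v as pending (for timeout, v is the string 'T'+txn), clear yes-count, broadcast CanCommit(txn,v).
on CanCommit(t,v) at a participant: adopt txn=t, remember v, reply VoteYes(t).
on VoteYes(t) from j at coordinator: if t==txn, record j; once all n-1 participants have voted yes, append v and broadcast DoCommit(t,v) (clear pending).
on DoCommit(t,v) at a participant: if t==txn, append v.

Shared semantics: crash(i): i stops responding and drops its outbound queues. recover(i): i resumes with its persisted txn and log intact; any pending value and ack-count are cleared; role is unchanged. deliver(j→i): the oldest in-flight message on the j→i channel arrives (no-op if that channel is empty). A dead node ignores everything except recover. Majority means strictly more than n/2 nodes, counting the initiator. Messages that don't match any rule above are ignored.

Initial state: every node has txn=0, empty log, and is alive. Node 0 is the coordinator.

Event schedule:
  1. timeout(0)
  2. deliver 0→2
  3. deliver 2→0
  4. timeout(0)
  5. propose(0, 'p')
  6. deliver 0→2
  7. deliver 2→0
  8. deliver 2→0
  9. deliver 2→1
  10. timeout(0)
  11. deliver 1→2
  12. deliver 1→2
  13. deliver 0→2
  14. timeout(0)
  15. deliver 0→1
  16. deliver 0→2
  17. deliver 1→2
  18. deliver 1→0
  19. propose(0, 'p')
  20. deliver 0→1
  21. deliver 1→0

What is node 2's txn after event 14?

3

e1 timeout(0): 0[coor,t=1,-]
e2 deliver 0→2: 2[part,t=1,-]
e3 deliver 2→0: ·
e4 timeout(0): 0[coor,t=2,-]
e5 propose(0,'p'): 0[coor,t=3,-]
e6 deliver 0→2: 2[part,t=2,-]
e7 deliver 2→0: ·
e8 deliver 2→0: ·
e9 deliver 2→1: ·
e10 timeout(0): 0[coor,t=4,-]
e11 deliver 1→2: ·
e12 deliver 1→2: ·
e13 deliver 0→2: 2[part,t=3,-]
e14 timeout(0): 0[coor,t=5,-]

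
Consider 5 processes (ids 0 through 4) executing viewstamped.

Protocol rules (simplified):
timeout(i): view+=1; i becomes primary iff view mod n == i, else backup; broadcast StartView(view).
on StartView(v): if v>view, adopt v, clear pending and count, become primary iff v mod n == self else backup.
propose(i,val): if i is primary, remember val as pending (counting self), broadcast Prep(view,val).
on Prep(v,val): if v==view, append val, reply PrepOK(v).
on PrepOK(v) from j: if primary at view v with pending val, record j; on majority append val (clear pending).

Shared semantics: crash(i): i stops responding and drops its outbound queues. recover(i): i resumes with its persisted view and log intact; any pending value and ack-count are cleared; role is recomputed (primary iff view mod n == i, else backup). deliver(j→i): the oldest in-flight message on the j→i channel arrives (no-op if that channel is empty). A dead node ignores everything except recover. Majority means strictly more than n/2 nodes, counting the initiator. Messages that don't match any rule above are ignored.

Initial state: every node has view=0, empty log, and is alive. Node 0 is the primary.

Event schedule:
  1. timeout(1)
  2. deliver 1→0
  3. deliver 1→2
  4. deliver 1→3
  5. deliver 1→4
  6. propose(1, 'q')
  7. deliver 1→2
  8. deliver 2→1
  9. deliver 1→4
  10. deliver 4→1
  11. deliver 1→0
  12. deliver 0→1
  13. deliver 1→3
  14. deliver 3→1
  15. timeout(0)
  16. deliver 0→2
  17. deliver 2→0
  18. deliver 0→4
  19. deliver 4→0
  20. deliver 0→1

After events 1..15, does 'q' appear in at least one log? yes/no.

e1 timeout(1): 1[prim,v=1,-]
e2 deliver 1→0: 0[back,v=1,-]
e3 deliver 1→2: 2[back,v=1,-]
e4 deliver 1→3: 3[back,v=1,-]
e5 deliver 1→4: 4[back,v=1,-]
e6 propose(1,'q'): ·
e7 deliver 1→2: 2[back,v=1,q]
e8 deliver 2→1: ·
e9 deliver 1→4: 4[back,v=1,q]
e10 deliver 4→1: 1[prim,v=1,q]
e11 deliver 1→0: 0[back,v=1,q]
e12 deliver 0→1: ·
e13 deliver 1→3: 3[back,v=1,q]
e14 deliver 3→1: ·
e15 timeout(0): 0[back,v=2,q]

yes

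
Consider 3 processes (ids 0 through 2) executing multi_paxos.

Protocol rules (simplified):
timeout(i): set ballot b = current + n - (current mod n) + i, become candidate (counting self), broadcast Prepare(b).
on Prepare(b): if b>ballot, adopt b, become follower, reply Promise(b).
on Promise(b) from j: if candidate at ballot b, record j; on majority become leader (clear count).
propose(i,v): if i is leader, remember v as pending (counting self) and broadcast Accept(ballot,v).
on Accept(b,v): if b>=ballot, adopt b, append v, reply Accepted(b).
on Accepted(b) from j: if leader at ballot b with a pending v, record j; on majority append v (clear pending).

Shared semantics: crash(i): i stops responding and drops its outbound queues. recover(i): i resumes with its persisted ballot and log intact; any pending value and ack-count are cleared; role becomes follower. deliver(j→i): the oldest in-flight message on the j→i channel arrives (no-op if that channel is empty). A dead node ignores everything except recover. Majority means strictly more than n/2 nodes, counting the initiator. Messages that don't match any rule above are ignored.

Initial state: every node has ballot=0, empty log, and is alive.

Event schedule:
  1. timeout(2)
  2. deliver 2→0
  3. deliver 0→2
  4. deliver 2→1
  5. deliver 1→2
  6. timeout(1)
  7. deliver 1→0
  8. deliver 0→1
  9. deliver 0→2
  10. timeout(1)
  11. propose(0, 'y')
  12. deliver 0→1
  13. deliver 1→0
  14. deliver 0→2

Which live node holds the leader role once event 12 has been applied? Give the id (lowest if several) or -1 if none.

1. timeout(2):  <2:cand b5 ->
2. deliver 2→0:  <0:foll b5 ->
3. deliver 0→2:  <2:lead b5 ->
4. deliver 2→1:  <1:foll b5 ->
5. deliver 1→2:  nop
6. timeout(1):  <1:cand b7 ->
7. deliver 1→0:  <0:foll b7 ->
8. deliver 0→1:  <1:lead b7 ->
9. deliver 0→2:  nop
10. timeout(1):  <1:cand b10 ->
11. propose(0,'y'):  nop
12. deliver 0→1:  nop

2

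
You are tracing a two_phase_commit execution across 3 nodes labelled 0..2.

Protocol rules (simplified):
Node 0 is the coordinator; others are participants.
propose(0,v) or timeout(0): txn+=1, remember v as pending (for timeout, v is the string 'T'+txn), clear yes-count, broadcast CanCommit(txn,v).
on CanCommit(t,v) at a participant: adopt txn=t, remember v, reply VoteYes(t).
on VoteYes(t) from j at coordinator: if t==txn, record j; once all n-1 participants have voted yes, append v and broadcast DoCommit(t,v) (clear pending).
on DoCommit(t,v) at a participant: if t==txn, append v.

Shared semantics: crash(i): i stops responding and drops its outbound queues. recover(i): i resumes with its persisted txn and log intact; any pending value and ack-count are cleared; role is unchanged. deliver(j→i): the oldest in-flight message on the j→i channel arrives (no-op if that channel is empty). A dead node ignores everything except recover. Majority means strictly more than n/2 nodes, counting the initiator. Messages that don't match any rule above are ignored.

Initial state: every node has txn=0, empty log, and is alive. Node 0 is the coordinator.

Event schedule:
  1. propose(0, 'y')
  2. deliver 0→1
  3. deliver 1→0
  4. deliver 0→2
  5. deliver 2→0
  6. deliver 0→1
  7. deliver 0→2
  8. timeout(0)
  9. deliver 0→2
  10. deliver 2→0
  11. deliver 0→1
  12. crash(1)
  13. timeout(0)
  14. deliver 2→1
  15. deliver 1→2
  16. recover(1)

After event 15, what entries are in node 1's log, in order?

y

[1] propose(0,'y') → N0(coor t1 [-])
[2] deliver 0→1 → N1(part t1 [-])
[3] deliver 1→0 → ∅
[4] deliver 0→2 → N2(part t1 [-])
[5] deliver 2→0 → N0(coor t1 [y])
[6] deliver 0→1 → N1(part t1 [y])
[7] deliver 0→2 → N2(part t1 [y])
[8] timeout(0) → N0(coor t2 [y])
[9] deliver 0→2 → N2(part t2 [y])
[10] deliver 2→0 → ∅
[11] deliver 0→1 → N1(part t2 [y])
[12] crash(1) → N1(✗part t2 [y])
[13] timeout(0) → N0(coor t3 [y])
[14] deliver 2→1 → ∅
[15] deliver 1→2 → ∅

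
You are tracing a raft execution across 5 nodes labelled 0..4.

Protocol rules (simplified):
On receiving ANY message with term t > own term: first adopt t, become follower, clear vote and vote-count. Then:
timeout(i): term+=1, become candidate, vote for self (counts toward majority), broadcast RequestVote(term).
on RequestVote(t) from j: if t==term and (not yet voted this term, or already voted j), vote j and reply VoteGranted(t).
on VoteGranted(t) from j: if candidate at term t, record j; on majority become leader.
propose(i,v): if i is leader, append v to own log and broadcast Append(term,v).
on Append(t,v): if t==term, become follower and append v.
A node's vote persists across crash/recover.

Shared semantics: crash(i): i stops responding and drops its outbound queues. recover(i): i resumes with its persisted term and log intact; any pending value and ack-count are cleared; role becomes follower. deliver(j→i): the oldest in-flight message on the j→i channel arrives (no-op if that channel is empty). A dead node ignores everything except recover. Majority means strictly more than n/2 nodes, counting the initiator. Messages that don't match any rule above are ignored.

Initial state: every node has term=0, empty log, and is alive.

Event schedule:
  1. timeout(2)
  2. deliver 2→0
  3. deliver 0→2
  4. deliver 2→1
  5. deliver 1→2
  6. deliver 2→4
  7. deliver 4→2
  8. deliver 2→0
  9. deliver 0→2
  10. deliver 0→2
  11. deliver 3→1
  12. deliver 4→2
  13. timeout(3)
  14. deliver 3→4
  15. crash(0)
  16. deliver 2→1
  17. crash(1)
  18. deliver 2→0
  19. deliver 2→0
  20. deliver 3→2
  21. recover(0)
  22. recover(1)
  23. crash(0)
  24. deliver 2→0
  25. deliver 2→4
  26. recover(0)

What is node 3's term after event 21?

1

e1 timeout(2): 2[cand,t=1,-]
e2 deliver 2→0: 0[foll,t=1,-]
e3 deliver 0→2: ·
e4 deliver 2→1: 1[foll,t=1,-]
e5 deliver 1→2: 2[lead,t=1,-]
e6 deliver 2→4: 4[foll,t=1,-]
e7 deliver 4→2: ·
e8 deliver 2→0: ·
e9 deliver 0→2: ·
e10 deliver 0→2: ·
e11 deliver 3→1: ·
e12 deliver 4→2: ·
e13 timeout(3): 3[cand,t=1,-]
e14 deliver 3→4: ·
e15 crash(0): 0[✗foll,t=1,-]
e16 deliver 2→1: ·
e17 crash(1): 1[✗foll,t=1,-]
e18 deliver 2→0: ·
e19 deliver 2→0: ·
e20 deliver 3→2: ·
e21 recover(0): 0[foll,t=1,-]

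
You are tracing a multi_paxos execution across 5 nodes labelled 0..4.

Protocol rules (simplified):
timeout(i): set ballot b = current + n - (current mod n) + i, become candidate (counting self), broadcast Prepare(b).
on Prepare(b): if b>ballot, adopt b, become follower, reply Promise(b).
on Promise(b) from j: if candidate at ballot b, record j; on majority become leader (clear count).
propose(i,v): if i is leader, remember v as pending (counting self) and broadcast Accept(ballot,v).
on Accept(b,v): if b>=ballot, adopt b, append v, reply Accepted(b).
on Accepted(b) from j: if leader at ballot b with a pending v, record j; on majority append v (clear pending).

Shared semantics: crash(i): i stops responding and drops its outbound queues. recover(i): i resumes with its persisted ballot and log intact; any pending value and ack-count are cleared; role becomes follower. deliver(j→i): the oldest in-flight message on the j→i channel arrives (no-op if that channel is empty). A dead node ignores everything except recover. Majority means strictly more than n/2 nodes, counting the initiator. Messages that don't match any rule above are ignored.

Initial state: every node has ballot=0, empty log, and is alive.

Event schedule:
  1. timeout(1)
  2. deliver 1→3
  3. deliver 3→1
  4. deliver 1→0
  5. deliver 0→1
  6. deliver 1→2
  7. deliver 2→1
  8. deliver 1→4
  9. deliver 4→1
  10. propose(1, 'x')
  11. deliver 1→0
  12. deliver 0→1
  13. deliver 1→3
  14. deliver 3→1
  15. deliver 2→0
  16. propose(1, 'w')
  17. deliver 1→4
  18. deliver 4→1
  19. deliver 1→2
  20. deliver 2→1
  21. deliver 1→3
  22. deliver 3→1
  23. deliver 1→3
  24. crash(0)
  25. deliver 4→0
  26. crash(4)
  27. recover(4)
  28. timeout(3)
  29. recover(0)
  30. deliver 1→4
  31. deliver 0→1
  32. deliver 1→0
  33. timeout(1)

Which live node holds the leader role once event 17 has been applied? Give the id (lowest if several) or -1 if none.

1

1. timeout(1):  <1:cand b6 ->
2. deliver 1→3:  <3:foll b6 ->
3. deliver 3→1:  nop
4. deliver 1→0:  <0:foll b6 ->
5. deliver 0→1:  <1:lead b6 ->
6. deliver 1→2:  <2:foll b6 ->
7. deliver 2→1:  nop
8. deliver 1→4:  <4:foll b6 ->
9. deliver 4→1:  nop
10. propose(1,'x'):  nop
11. deliver 1→0:  <0:foll b6 x>
12. deliver 0→1:  nop
13. deliver 1→3:  <3:foll b6 x>
14. deliver 3→1:  <1:lead b6 x>
15. deliver 2→0:  nop
16. propose(1,'w'):  nop
17. deliver 1→4:  <4:foll b6 x>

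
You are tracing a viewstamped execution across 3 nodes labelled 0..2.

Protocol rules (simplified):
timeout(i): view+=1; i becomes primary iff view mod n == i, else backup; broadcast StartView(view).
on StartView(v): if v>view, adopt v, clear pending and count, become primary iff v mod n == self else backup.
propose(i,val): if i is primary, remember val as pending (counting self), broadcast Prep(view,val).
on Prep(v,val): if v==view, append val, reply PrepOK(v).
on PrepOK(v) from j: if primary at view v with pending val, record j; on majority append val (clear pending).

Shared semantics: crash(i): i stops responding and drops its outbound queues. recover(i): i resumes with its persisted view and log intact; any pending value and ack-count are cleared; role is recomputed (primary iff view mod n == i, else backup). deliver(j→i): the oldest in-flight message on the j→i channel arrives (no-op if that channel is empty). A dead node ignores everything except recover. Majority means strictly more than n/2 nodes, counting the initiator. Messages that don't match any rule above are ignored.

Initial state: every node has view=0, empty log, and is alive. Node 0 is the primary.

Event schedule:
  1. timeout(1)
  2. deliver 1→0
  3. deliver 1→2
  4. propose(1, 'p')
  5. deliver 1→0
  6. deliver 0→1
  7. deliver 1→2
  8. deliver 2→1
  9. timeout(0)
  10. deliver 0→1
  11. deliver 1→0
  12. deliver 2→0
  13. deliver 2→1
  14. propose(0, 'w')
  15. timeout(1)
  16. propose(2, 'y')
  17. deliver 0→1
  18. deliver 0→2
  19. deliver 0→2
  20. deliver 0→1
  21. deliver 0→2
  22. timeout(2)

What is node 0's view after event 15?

2

[1] timeout(1) → N1(prim v1 [-])
[2] deliver 1→0 → N0(back v1 [-])
[3] deliver 1→2 → N2(back v1 [-])
[4] propose(1,'p') → ∅
[5] deliver 1→0 → N0(back v1 [p])
[6] deliver 0→1 → N1(prim v1 [p])
[7] deliver 1→2 → N2(back v1 [p])
[8] deliver 2→1 → ∅
[9] timeout(0) → N0(back v2 [p])
[10] deliver 0→1 → N1(back v2 [p])
[11] deliver 1→0 → ∅
[12] deliver 2→0 → ∅
[13] deliver 2→1 → ∅
[14] propose(0,'w') → ∅
[15] timeout(1) → N1(back v3 [p])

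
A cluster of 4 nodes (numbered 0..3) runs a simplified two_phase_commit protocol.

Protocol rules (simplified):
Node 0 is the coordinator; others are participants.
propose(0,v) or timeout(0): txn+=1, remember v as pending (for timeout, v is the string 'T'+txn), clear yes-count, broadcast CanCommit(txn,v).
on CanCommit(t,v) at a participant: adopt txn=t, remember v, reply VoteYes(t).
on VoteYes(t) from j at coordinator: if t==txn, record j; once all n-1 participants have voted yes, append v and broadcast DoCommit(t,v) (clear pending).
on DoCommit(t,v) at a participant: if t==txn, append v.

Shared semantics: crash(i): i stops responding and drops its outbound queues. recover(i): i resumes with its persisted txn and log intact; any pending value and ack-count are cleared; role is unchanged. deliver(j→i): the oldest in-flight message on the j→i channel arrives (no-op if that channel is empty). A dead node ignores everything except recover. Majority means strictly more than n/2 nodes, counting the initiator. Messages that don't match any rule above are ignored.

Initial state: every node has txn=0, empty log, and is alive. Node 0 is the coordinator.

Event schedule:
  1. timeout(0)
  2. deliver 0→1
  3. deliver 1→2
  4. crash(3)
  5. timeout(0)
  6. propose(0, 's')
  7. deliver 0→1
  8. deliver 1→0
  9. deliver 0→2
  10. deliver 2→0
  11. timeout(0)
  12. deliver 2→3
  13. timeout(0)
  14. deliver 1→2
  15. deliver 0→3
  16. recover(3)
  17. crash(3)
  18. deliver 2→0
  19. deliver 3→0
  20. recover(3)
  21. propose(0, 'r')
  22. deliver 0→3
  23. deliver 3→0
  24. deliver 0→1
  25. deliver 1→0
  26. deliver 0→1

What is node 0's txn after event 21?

1. timeout(0):  <0:coor t1 ->
2. deliver 0→1:  <1:part t1 ->
3. deliver 1→2:  nop
4. crash(3):  <3:✗part t0 ->
5. timeout(0):  <0:coor t2 ->
6. propose(0,'s'):  <0:coor t3 ->
7. deliver 0→1:  <1:part t2 ->
8. deliver 1→0:  nop
9. deliver 0→2:  <2:part t1 ->
10. deliver 2→0:  nop
11. timeout(0):  <0:coor t4 ->
12. deliver 2→3:  nop
13. timeout(0):  <0:coor t5 ->
14. deliver 1→2:  nop
15. deliver 0→3:  nop
16. recover(3):  <3:part t0 ->
17. crash(3):  <3:✗part t0 ->
18. deliver 2→0:  nop
19. deliver 3→0:  nop
20. recover(3):  <3:part t0 ->
21. propose(0,'r'):  <0:coor t6 ->

6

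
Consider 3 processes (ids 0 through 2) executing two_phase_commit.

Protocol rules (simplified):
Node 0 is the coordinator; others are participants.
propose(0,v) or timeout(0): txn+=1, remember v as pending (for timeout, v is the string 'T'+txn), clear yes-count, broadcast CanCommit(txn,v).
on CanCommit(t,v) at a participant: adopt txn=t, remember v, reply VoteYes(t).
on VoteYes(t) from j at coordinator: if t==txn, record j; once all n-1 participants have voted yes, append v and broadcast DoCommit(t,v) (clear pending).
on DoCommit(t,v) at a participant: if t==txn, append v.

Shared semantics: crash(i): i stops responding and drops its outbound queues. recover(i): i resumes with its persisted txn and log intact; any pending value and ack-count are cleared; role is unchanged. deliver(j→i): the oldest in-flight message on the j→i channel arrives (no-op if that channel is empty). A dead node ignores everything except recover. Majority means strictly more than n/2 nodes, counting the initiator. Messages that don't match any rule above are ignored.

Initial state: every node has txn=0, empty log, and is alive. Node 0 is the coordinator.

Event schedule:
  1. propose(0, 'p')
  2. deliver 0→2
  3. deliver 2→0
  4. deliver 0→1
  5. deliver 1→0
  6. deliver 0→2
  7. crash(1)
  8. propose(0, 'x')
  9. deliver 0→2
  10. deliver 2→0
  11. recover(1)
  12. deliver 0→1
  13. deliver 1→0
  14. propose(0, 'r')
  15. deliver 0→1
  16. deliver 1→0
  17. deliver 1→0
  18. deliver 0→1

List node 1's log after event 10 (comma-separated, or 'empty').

1. propose(0,'p'):  <0:coor t1 ->
2. deliver 0→2:  <2:part t1 ->
3. deliver 2→0:  nop
4. deliver 0→1:  <1:part t1 ->
5. deliver 1→0:  <0:coor t1 p>
6. deliver 0→2:  <2:part t1 p>
7. crash(1):  <1:✗part t1 ->
8. propose(0,'x'):  <0:coor t2 p>
9. deliver 0→2:  <2:part t2 p>
10. deliver 2→0:  nop

empty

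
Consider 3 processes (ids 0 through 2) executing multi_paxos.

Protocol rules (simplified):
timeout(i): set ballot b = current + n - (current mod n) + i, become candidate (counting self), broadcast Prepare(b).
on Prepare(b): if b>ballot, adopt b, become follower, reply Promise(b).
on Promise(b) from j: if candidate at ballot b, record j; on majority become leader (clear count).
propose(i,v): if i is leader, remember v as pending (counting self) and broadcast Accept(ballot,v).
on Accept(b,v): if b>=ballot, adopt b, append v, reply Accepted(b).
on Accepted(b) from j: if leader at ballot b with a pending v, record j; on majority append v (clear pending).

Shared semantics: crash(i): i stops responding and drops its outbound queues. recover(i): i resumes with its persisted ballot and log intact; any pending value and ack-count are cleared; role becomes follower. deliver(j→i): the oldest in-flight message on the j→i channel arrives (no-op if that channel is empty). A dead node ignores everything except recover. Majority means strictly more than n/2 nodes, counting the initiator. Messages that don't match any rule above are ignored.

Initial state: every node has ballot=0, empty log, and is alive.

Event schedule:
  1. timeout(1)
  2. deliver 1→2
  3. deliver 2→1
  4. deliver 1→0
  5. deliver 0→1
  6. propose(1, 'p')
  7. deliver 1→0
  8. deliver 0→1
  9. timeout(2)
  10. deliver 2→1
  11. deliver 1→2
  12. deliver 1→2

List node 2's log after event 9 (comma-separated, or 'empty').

step 1 timeout(1): 1={cand,b=4,log=-}
step 2 deliver 1→2: 2={foll,b=4,log=-}
step 3 deliver 2→1: 1={lead,b=4,log=-}
step 4 deliver 1→0: 0={foll,b=4,log=-}
step 5 deliver 0→1: —
step 6 propose(1,'p'): —
step 7 deliver 1→0: 0={foll,b=4,log=p}
step 8 deliver 0→1: 1={lead,b=4,log=p}
step 9 timeout(2): 2={cand,b=8,log=-}

empty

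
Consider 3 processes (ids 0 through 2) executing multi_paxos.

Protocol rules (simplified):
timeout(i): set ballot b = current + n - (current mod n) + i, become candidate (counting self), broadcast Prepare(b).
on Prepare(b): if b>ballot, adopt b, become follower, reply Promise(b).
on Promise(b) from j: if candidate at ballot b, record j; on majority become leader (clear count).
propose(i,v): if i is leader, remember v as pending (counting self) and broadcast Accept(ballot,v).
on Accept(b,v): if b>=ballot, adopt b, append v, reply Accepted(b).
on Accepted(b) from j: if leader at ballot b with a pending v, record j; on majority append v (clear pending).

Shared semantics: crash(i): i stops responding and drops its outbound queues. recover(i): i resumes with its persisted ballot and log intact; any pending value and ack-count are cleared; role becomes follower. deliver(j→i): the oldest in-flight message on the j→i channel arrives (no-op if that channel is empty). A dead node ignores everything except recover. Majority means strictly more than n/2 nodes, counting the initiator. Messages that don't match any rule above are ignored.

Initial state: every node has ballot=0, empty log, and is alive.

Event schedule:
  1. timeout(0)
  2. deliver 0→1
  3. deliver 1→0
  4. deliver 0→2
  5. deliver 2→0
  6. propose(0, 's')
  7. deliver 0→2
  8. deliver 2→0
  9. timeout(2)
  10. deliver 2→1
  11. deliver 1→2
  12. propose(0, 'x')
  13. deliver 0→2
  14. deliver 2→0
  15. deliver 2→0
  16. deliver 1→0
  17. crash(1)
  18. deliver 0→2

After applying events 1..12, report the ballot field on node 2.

step 1 timeout(0): 0={cand,b=3,log=-}
step 2 deliver 0→1: 1={foll,b=3,log=-}
step 3 deliver 1→0: 0={lead,b=3,log=-}
step 4 deliver 0→2: 2={foll,b=3,log=-}
step 5 deliver 2→0: —
step 6 propose(0,'s'): —
step 7 deliver 0→2: 2={foll,b=3,log=s}
step 8 deliver 2→0: 0={lead,b=3,log=s}
step 9 timeout(2): 2={cand,b=8,log=s}
step 10 deliver 2→1: 1={foll,b=8,log=-}
step 11 deliver 1→2: 2={lead,b=8,log=s}
step 12 propose(0,'x'): —

8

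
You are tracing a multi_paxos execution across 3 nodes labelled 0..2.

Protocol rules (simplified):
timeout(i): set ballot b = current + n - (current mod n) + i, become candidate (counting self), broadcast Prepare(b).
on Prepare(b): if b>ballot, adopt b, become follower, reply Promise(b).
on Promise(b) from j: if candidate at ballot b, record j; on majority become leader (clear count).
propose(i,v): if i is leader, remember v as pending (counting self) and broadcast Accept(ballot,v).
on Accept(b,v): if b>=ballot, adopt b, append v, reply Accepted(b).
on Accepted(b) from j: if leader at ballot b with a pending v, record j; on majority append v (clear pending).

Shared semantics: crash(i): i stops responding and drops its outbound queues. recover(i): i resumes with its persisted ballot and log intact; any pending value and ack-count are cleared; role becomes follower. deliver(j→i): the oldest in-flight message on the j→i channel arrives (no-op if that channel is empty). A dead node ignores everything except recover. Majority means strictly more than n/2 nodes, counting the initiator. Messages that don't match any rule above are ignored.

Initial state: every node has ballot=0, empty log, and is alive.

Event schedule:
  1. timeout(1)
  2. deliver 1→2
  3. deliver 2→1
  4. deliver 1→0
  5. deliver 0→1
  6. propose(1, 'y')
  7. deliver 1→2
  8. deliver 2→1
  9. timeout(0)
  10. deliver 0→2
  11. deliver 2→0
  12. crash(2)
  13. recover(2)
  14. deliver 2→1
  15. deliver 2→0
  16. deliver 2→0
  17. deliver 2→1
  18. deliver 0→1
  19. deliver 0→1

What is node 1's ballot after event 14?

e1 timeout(1): 1[cand,b=4,-]
e2 deliver 1→2: 2[foll,b=4,-]
e3 deliver 2→1: 1[lead,b=4,-]
e4 deliver 1→0: 0[foll,b=4,-]
e5 deliver 0→1: ·
e6 propose(1,'y'): ·
e7 deliver 1→2: 2[foll,b=4,y]
e8 deliver 2→1: 1[lead,b=4,y]
e9 timeout(0): 0[cand,b=6,-]
e10 deliver 0→2: 2[foll,b=6,y]
e11 deliver 2→0: 0[lead,b=6,-]
e12 crash(2): 2[✗foll,b=6,y]
e13 recover(2): 2[foll,b=6,y]
e14 deliver 2→1: ·

4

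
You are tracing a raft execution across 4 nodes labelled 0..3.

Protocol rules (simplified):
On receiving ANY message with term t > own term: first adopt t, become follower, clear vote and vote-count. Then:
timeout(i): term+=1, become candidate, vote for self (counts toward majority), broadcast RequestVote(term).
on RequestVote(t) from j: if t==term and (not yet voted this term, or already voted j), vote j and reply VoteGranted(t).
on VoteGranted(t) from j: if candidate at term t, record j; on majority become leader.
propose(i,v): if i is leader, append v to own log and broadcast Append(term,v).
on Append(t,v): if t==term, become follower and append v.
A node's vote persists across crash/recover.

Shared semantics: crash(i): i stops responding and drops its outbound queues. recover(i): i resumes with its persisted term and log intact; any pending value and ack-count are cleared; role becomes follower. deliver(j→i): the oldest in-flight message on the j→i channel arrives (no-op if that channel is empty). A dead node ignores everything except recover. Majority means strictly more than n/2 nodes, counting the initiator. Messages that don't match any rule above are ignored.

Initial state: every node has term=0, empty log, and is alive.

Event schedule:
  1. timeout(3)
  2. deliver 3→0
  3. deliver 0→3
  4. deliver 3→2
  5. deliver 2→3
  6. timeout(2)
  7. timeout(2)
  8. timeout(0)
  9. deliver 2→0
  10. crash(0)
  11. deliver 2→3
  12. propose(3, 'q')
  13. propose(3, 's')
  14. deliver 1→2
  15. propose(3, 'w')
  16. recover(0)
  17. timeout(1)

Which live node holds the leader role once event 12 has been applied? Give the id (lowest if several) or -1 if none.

e1 timeout(3): 3[cand,t=1,-]
e2 deliver 3→0: 0[foll,t=1,-]
e3 deliver 0→3: ·
e4 deliver 3→2: 2[foll,t=1,-]
e5 deliver 2→3: 3[lead,t=1,-]
e6 timeout(2): 2[cand,t=2,-]
e7 timeout(2): 2[cand,t=3,-]
e8 timeout(0): 0[cand,t=2,-]
e9 deliver 2→0: ·
e10 crash(0): 0[✗cand,t=2,-]
e11 deliver 2→3: 3[foll,t=2,-]
e12 propose(3,'q'): ·

-1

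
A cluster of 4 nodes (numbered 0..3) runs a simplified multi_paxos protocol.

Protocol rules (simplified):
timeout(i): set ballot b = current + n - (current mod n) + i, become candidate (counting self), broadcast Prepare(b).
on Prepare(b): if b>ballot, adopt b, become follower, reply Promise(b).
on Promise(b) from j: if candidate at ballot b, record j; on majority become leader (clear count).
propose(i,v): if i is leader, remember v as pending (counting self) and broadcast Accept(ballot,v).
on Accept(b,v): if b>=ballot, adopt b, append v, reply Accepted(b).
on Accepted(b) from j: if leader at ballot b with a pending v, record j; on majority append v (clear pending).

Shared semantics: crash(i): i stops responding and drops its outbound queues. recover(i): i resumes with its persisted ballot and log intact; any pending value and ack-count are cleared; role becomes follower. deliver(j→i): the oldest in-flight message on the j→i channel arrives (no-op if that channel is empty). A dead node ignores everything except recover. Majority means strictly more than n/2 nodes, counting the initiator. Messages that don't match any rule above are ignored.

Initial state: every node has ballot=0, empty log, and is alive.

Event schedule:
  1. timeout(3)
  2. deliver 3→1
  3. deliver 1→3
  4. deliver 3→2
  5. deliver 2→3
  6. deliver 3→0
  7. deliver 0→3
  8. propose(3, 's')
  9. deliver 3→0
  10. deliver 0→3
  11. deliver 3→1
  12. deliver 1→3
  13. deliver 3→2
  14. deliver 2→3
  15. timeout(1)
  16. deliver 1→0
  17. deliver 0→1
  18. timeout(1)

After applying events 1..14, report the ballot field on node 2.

7

[1] timeout(3) → N3(cand b7 [-])
[2] deliver 3→1 → N1(foll b7 [-])
[3] deliver 1→3 → ∅
[4] deliver 3→2 → N2(foll b7 [-])
[5] deliver 2→3 → N3(lead b7 [-])
[6] deliver 3→0 → N0(foll b7 [-])
[7] deliver 0→3 → ∅
[8] propose(3,'s') → ∅
[9] deliver 3→0 → N0(foll b7 [s])
[10] deliver 0→3 → ∅
[11] deliver 3→1 → N1(foll b7 [s])
[12] deliver 1→3 → N3(lead b7 [s])
[13] deliver 3→2 → N2(foll b7 [s])
[14] deliver 2→3 → ∅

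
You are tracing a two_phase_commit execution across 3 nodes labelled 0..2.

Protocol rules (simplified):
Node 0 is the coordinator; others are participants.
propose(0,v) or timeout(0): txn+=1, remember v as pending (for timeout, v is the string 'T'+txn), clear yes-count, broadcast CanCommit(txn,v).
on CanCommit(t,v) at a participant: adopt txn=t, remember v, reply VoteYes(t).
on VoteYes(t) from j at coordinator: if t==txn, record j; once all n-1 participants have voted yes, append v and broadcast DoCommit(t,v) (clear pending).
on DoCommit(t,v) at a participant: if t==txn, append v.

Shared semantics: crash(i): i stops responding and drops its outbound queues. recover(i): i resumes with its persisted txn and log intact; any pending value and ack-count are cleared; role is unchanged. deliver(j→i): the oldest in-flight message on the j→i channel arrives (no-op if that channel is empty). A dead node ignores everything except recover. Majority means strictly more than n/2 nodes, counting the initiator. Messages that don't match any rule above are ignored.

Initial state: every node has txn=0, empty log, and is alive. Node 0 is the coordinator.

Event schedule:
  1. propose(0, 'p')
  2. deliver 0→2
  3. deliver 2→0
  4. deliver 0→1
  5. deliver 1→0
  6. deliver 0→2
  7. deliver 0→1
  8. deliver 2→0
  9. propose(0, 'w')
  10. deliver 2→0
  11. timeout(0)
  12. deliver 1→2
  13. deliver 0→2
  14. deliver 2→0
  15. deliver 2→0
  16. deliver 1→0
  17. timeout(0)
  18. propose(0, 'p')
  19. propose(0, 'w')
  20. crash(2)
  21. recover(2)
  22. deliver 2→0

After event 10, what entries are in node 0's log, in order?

after 1 — propose(0,'p'): n0:coor/t1/[-]
after 2 — deliver 0→2: n2:part/t1/[-]
after 3 — deliver 2→0: ·
after 4 — deliver 0→1: n1:part/t1/[-]
after 5 — deliver 1→0: n0:coor/t1/[p]
after 6 — deliver 0→2: n2:part/t1/[p]
after 7 — deliver 0→1: n1:part/t1/[p]
after 8 — deliver 2→0: ·
after 9 — propose(0,'w'): n0:coor/t2/[p]
after 10 — deliver 2→0: ·

p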